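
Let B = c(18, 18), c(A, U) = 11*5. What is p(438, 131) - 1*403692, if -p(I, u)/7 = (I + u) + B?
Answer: -408060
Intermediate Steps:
c(A, U) = 55
B = 55
p(I, u) = -385 - 7*I - 7*u (p(I, u) = -7*((I + u) + 55) = -7*(55 + I + u) = -385 - 7*I - 7*u)
p(438, 131) - 1*403692 = (-385 - 7*438 - 7*131) - 1*403692 = (-385 - 3066 - 917) - 403692 = -4368 - 403692 = -408060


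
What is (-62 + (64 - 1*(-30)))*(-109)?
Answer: -3488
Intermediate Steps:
(-62 + (64 - 1*(-30)))*(-109) = (-62 + (64 + 30))*(-109) = (-62 + 94)*(-109) = 32*(-109) = -3488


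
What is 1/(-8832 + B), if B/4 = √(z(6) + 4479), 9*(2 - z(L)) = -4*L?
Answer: -1656/14612341 - √40353/58449364 ≈ -0.00011677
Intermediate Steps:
z(L) = 2 + 4*L/9 (z(L) = 2 - (-4)*L/9 = 2 + 4*L/9)
B = 4*√40353/3 (B = 4*√((2 + (4/9)*6) + 4479) = 4*√((2 + 8/3) + 4479) = 4*√(14/3 + 4479) = 4*√(13451/3) = 4*(√40353/3) = 4*√40353/3 ≈ 267.84)
1/(-8832 + B) = 1/(-8832 + 4*√40353/3)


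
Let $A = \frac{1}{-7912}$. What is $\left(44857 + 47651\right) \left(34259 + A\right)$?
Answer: $\frac{6268740026289}{1978} \approx 3.1692 \cdot 10^{9}$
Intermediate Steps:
$A = - \frac{1}{7912} \approx -0.00012639$
$\left(44857 + 47651\right) \left(34259 + A\right) = \left(44857 + 47651\right) \left(34259 - \frac{1}{7912}\right) = 92508 \cdot \frac{271057207}{7912} = \frac{6268740026289}{1978}$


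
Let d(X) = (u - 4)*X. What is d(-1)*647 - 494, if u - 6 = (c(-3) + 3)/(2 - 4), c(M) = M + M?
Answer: -5517/2 ≈ -2758.5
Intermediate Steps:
c(M) = 2*M
u = 15/2 (u = 6 + (2*(-3) + 3)/(2 - 4) = 6 + (-6 + 3)/(-2) = 6 - 3*(-½) = 6 + 3/2 = 15/2 ≈ 7.5000)
d(X) = 7*X/2 (d(X) = (15/2 - 4)*X = 7*X/2)
d(-1)*647 - 494 = ((7/2)*(-1))*647 - 494 = -7/2*647 - 494 = -4529/2 - 494 = -5517/2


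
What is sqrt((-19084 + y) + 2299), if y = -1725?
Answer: I*sqrt(18510) ≈ 136.05*I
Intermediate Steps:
sqrt((-19084 + y) + 2299) = sqrt((-19084 - 1725) + 2299) = sqrt(-20809 + 2299) = sqrt(-18510) = I*sqrt(18510)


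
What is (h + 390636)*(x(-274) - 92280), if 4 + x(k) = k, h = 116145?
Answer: -46906635798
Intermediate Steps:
x(k) = -4 + k
(h + 390636)*(x(-274) - 92280) = (116145 + 390636)*((-4 - 274) - 92280) = 506781*(-278 - 92280) = 506781*(-92558) = -46906635798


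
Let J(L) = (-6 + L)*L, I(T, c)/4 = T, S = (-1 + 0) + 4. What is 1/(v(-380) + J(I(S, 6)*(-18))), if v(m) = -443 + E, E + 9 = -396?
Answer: 1/47104 ≈ 2.1230e-5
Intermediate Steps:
E = -405 (E = -9 - 396 = -405)
S = 3 (S = -1 + 4 = 3)
I(T, c) = 4*T
v(m) = -848 (v(m) = -443 - 405 = -848)
J(L) = L*(-6 + L)
1/(v(-380) + J(I(S, 6)*(-18))) = 1/(-848 + ((4*3)*(-18))*(-6 + (4*3)*(-18))) = 1/(-848 + (12*(-18))*(-6 + 12*(-18))) = 1/(-848 - 216*(-6 - 216)) = 1/(-848 - 216*(-222)) = 1/(-848 + 47952) = 1/47104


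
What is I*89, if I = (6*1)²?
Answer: 3204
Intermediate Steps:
I = 36 (I = 6² = 36)
I*89 = 36*89 = 3204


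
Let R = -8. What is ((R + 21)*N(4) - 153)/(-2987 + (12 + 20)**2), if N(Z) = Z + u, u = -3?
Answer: 140/1963 ≈ 0.071319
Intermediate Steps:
N(Z) = -3 + Z (N(Z) = Z - 3 = -3 + Z)
((R + 21)*N(4) - 153)/(-2987 + (12 + 20)**2) = ((-8 + 21)*(-3 + 4) - 153)/(-2987 + (12 + 20)**2) = (13*1 - 153)/(-2987 + 32**2) = (13 - 153)/(-2987 + 1024) = -140/(-1963) = -140*(-1/1963) = 140/1963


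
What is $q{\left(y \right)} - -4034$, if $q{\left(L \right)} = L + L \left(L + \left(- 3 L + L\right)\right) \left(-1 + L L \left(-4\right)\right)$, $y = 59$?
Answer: $48477018$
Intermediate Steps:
$q{\left(L \right)} = L - L^{2} \left(-1 - 4 L^{2}\right)$ ($q{\left(L \right)} = L + L \left(L - 2 L\right) \left(-1 + L^{2} \left(-4\right)\right) = L + L \left(- L\right) \left(-1 - 4 L^{2}\right) = L + - L^{2} \left(-1 - 4 L^{2}\right) = L - L^{2} \left(-1 - 4 L^{2}\right)$)
$q{\left(y \right)} - -4034 = 59 \left(1 + 59 + 4 \cdot 59^{3}\right) - -4034 = 59 \left(1 + 59 + 4 \cdot 205379\right) + 4034 = 59 \left(1 + 59 + 821516\right) + 4034 = 59 \cdot 821576 + 4034 = 48472984 + 4034 = 48477018$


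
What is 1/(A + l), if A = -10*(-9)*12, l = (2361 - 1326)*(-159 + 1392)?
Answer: 1/1277235 ≈ 7.8294e-7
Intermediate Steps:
l = 1276155 (l = 1035*1233 = 1276155)
A = 1080 (A = 90*12 = 1080)
1/(A + l) = 1/(1080 + 1276155) = 1/1277235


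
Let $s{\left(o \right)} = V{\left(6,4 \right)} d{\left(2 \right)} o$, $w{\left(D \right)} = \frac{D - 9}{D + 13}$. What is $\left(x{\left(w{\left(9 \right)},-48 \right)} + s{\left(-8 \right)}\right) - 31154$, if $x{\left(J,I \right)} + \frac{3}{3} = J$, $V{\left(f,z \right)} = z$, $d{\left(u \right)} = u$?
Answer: $-31219$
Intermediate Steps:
$w{\left(D \right)} = \frac{-9 + D}{13 + D}$
$x{\left(J,I \right)} = -1 + J$
$s{\left(o \right)} = 8 o$ ($s{\left(o \right)} = 4 \cdot 2 o = 8 o$)
$\left(x{\left(w{\left(9 \right)},-48 \right)} + s{\left(-8 \right)}\right) - 31154 = \left(\left(-1 + \frac{-9 + 9}{13 + 9}\right) + 8 \left(-8\right)\right) - 31154 = \left(\left(-1 + \frac{1}{22} \cdot 0\right) - 64\right) - 31154 = \left(\left(-1 + 0\right) - 64\right) - 31154 = \left(-1 - 64\right) - 31154 = -65 - 31154 = -31219$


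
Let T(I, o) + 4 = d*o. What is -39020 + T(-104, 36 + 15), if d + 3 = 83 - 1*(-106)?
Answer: -29538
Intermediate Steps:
d = 186 (d = -3 + (83 - 1*(-106)) = -3 + (83 + 106) = -3 + 189 = 186)
T(I, o) = -4 + 186*o
-39020 + T(-104, 36 + 15) = -39020 + (-4 + 186*(36 + 15)) = -39020 + (-4 + 186*51) = -39020 + (-4 + 9486) = -39020 + 9482 = -29538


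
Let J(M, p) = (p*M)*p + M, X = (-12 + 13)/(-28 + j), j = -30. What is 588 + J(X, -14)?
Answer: 33907/58 ≈ 584.60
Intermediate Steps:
X = -1/58 (X = (-12 + 13)/(-28 - 30) = 1/(-58) = 1*(-1/58) = -1/58 ≈ -0.017241)
J(M, p) = M + M*p² (J(M, p) = (M*p)*p + M = M*p² + M = M + M*p²)
588 + J(X, -14) = 588 - (1 + (-14)²)/58 = 588 - (1 + 196)/58 = 588 - 1/58*197 = 588 - 197/58 = 33907/58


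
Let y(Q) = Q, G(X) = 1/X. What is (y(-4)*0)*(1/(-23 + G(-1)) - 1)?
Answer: 0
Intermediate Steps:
(y(-4)*0)*(1/(-23 + G(-1)) - 1) = (-4*0)*(1/(-23 + 1/(-1)) - 1) = 0*(1/(-23 - 1) - 1) = 0*(1/(-24) - 1) = 0*(-1/24 - 1) = 0*(-25/24) = 0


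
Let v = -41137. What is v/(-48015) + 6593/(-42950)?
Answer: 290054251/412448850 ≈ 0.70325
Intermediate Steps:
v/(-48015) + 6593/(-42950) = -41137/(-48015) + 6593/(-42950) = -41137*(-1/48015) + 6593*(-1/42950) = 41137/48015 - 6593/42950 = 290054251/412448850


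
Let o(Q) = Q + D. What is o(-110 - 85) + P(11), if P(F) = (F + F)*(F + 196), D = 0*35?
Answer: 4359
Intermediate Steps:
D = 0
P(F) = 2*F*(196 + F) (P(F) = (2*F)*(196 + F) = 2*F*(196 + F))
o(Q) = Q (o(Q) = Q + 0 = Q)
o(-110 - 85) + P(11) = (-110 - 85) + 2*11*(196 + 11) = -195 + 2*11*207 = -195 + 4554 = 4359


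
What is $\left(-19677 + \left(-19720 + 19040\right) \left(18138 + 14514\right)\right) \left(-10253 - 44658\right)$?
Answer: $1220289184707$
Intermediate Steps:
$\left(-19677 + \left(-19720 + 19040\right) \left(18138 + 14514\right)\right) \left(-10253 - 44658\right) = \left(-19677 - 22203360\right) \left(-54911\right) = \left(-22223037\right) \left(-54911\right) = 1220289184707$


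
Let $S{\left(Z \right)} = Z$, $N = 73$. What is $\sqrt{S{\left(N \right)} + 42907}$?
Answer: $2 \sqrt{10745} \approx 207.32$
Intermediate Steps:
$\sqrt{S{\left(N \right)} + 42907} = \sqrt{73 + 42907} = \sqrt{42980} = 2 \sqrt{10745}$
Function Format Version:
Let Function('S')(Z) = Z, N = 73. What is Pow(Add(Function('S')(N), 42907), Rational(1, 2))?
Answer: Mul(2, Pow(10745, Rational(1, 2))) ≈ 207.32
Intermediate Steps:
Pow(Add(Function('S')(N), 42907), Rational(1, 2)) = Pow(Add(73, 42907), Rational(1, 2)) = Pow(42980, Rational(1, 2)) = Mul(2, Pow(10745, Rational(1, 2)))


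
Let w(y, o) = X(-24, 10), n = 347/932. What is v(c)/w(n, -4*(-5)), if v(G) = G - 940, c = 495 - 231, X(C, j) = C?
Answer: 169/6 ≈ 28.167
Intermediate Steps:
n = 347/932 (n = 347*(1/932) = 347/932 ≈ 0.37232)
c = 264
w(y, o) = -24
v(G) = -940 + G
v(c)/w(n, -4*(-5)) = (-940 + 264)/(-24) = -676*(-1/24) = 169/6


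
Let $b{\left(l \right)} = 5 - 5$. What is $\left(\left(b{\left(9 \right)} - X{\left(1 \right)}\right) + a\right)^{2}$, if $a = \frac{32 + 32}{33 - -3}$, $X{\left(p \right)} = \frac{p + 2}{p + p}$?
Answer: $\frac{25}{324} \approx 0.07716$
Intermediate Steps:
$X{\left(p \right)} = \frac{2 + p}{2 p}$
$b{\left(l \right)} = 0$ ($b{\left(l \right)} = 5 - 5 = 0$)
$a = \frac{16}{9}$ ($a = \frac{64}{33 + \left(-19 + 22\right)} = \frac{64}{33 + 3} = \frac{64}{36} = 64 \cdot \frac{1}{36} = \frac{16}{9} \approx 1.7778$)
$\left(\left(b{\left(9 \right)} - X{\left(1 \right)}\right) + a\right)^{2} = \left(\left(0 - \frac{2 + 1}{2 \cdot 1}\right) + \frac{16}{9}\right)^{2} = \left(\left(0 - \frac{1}{2} \cdot 1 \cdot 3\right) + \frac{16}{9}\right)^{2} = \left(\left(0 - \frac{3}{2}\right) + \frac{16}{9}\right)^{2} = \left(- \frac{3}{2} + \frac{16}{9}\right)^{2} = \left(\frac{5}{18}\right)^{2} = \frac{25}{324}$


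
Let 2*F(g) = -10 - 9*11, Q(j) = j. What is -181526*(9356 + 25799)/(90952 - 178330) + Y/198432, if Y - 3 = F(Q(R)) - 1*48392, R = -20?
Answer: 422099602714939/5779530432 ≈ 73034.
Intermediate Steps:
F(g) = -109/2 (F(g) = (-10 - 9*11)/2 = (-10 - 99)/2 = (1/2)*(-109) = -109/2)
Y = -96887/2 (Y = 3 + (-109/2 - 1*48392) = 3 + (-109/2 - 48392) = 3 - 96893/2 = -96887/2 ≈ -48444.)
-181526*(9356 + 25799)/(90952 - 178330) + Y/198432 = -181526*(9356 + 25799)/(90952 - 178330) - 96887/2/198432 = -181526/((-87378/35155)) - 96887/2*1/198432 = -181526/((-87378*1/35155)) - 96887/396864 = -181526/(-87378/35155) - 96887/396864 = -181526*(-35155/87378) - 96887/396864 = 3190773265/43689 - 96887/396864 = 422099602714939/5779530432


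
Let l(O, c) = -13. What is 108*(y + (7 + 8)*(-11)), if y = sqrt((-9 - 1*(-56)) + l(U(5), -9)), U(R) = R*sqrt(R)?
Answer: -17820 + 108*sqrt(34) ≈ -17190.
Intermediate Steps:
U(R) = R**(3/2)
y = sqrt(34) (y = sqrt((-9 - 1*(-56)) - 13) = sqrt((-9 + 56) - 13) = sqrt(47 - 13) = sqrt(34) ≈ 5.8309)
108*(y + (7 + 8)*(-11)) = 108*(sqrt(34) + (7 + 8)*(-11)) = 108*(sqrt(34) + 15*(-11)) = 108*(sqrt(34) - 165) = 108*(-165 + sqrt(34)) = -17820 + 108*sqrt(34)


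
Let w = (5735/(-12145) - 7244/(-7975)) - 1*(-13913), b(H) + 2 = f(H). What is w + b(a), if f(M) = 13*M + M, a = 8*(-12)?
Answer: 243447261276/19371275 ≈ 12567.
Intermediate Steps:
a = -96
f(M) = 14*M
b(H) = -2 + 14*H
w = 269520997426/19371275 (w = (5735*(-1/12145) - 7244*(-1/7975)) + 13913 = (-1147/2429 + 7244/7975) + 13913 = 8448351/19371275 + 13913 = 269520997426/19371275 ≈ 13913.)
w + b(a) = 269520997426/19371275 + (-2 + 14*(-96)) = 269520997426/19371275 + (-2 - 1344) = 269520997426/19371275 - 1346 = 243447261276/19371275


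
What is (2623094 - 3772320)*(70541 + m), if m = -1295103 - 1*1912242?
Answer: 3604896713704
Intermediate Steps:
m = -3207345 (m = -1295103 - 1912242 = -3207345)
(2623094 - 3772320)*(70541 + m) = (2623094 - 3772320)*(70541 - 3207345) = -1149226*(-3136804) = 3604896713704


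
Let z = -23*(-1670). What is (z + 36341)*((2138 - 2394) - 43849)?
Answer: -3296892855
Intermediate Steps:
z = 38410
(z + 36341)*((2138 - 2394) - 43849) = (38410 + 36341)*((2138 - 2394) - 43849) = 74751*(-256 - 43849) = 74751*(-44105) = -3296892855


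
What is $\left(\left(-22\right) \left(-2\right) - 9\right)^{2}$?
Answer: $1225$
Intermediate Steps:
$\left(\left(-22\right) \left(-2\right) - 9\right)^{2} = \left(44 - 9\right)^{2} = 35^{2} = 1225$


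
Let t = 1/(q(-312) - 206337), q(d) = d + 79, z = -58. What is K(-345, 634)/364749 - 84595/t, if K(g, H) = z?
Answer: 6373911867673292/364749 ≈ 1.7475e+10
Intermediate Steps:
K(g, H) = -58
q(d) = 79 + d
t = -1/206570 (t = 1/((79 - 312) - 206337) = 1/(-233 - 206337) = 1/(-206570) = -1/206570 ≈ -4.8410e-6)
K(-345, 634)/364749 - 84595/t = -58/364749 - 84595/(-1/206570) = -58*1/364749 - 84595*(-206570) = -58/364749 + 17474789150 = 6373911867673292/364749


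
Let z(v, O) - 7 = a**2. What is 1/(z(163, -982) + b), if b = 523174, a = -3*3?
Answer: 1/523262 ≈ 1.9111e-6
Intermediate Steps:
a = -9
z(v, O) = 88 (z(v, O) = 7 + (-9)**2 = 7 + 81 = 88)
1/(z(163, -982) + b) = 1/(88 + 523174) = 1/523262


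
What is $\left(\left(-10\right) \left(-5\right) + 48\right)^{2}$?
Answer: $9604$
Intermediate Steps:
$\left(\left(-10\right) \left(-5\right) + 48\right)^{2} = \left(50 + 48\right)^{2} = 98^{2} = 9604$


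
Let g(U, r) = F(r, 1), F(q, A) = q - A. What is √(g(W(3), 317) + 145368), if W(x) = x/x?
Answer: 22*√301 ≈ 381.69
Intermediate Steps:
W(x) = 1
g(U, r) = -1 + r (g(U, r) = r - 1*1 = r - 1 = -1 + r)
√(g(W(3), 317) + 145368) = √((-1 + 317) + 145368) = √(316 + 145368) = √145684 = 22*√301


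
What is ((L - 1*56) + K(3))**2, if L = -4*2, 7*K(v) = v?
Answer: 198025/49 ≈ 4041.3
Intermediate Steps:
K(v) = v/7
L = -8
((L - 1*56) + K(3))**2 = ((-8 - 1*56) + (1/7)*3)**2 = ((-8 - 56) + 3/7)**2 = (-64 + 3/7)**2 = (-445/7)**2 = 198025/49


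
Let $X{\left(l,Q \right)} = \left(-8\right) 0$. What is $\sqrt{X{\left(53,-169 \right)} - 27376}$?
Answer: $4 i \sqrt{1711} \approx 165.46 i$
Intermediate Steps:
$X{\left(l,Q \right)} = 0$
$\sqrt{X{\left(53,-169 \right)} - 27376} = \sqrt{0 - 27376} = \sqrt{-27376} = 4 i \sqrt{1711}$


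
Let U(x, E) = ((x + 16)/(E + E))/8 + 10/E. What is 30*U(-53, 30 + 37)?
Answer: 1845/536 ≈ 3.4422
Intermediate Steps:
U(x, E) = 10/E + (16 + x)/(16*E) (U(x, E) = ((16 + x)/((2*E)))*(⅛) + 10/E = ((16 + x)*(1/(2*E)))*(⅛) + 10/E = ((16 + x)/(2*E))*(⅛) + 10/E = (16 + x)/(16*E) + 10/E = 10/E + (16 + x)/(16*E))
30*U(-53, 30 + 37) = 30*((176 - 53)/(16*(30 + 37))) = 30*((1/16)*123/67) = 30*((1/16)*(1/67)*123) = 30*(123/1072) = 1845/536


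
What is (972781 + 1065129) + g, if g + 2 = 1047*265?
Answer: 2315363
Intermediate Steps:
g = 277453 (g = -2 + 1047*265 = -2 + 277455 = 277453)
(972781 + 1065129) + g = (972781 + 1065129) + 277453 = 2037910 + 277453 = 2315363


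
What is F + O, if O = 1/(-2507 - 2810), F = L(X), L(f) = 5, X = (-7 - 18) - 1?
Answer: 26584/5317 ≈ 4.9998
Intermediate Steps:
X = -26 (X = -25 - 1 = -26)
F = 5
O = -1/5317 (O = 1/(-5317) = -1/5317 ≈ -0.00018808)
F + O = 5 - 1/5317 = 26584/5317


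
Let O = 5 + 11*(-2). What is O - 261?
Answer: -278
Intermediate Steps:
O = -17 (O = 5 - 22 = -17)
O - 261 = -17 - 261 = -278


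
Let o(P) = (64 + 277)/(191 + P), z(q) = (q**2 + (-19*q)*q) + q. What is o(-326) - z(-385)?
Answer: 360238384/135 ≈ 2.6684e+6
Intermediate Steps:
z(q) = q - 18*q**2 (z(q) = (q**2 - 19*q**2) + q = -18*q**2 + q = q - 18*q**2)
o(P) = 341/(191 + P)
o(-326) - z(-385) = 341/(191 - 326) - (-385)*(1 - 18*(-385)) = 341/(-135) - (-385)*(1 + 6930) = 341*(-1/135) - (-385)*6931 = -341/135 - 1*(-2668435) = -341/135 + 2668435 = 360238384/135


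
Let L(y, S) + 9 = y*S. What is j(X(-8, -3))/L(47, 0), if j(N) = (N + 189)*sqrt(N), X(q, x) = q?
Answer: -362*I*sqrt(2)/9 ≈ -56.883*I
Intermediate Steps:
L(y, S) = -9 + S*y (L(y, S) = -9 + y*S = -9 + S*y)
j(N) = sqrt(N)*(189 + N) (j(N) = (189 + N)*sqrt(N) = sqrt(N)*(189 + N))
j(X(-8, -3))/L(47, 0) = (sqrt(-8)*(189 - 8))/(-9 + 0*47) = ((2*I*sqrt(2))*181)/(-9 + 0) = (362*I*sqrt(2))/(-9) = (362*I*sqrt(2))*(-1/9) = -362*I*sqrt(2)/9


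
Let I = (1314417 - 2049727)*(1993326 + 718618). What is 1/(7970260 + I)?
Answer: -1/1994111572380 ≈ -5.0148e-13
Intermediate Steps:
I = -1994119542640 (I = -735310*2711944 = -1994119542640)
1/(7970260 + I) = 1/(7970260 - 1994119542640) = 1/(-1994111572380) = -1/1994111572380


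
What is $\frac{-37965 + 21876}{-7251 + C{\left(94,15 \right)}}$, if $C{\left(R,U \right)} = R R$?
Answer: $- \frac{16089}{1585} \approx -10.151$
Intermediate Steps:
$C{\left(R,U \right)} = R^{2}$
$\frac{-37965 + 21876}{-7251 + C{\left(94,15 \right)}} = \frac{-37965 + 21876}{-7251 + 94^{2}} = - \frac{16089}{-7251 + 8836} = - \frac{16089}{1585}$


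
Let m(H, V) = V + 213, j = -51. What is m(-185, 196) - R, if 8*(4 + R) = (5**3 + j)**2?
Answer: -543/2 ≈ -271.50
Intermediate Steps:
m(H, V) = 213 + V
R = 1361/2 (R = -4 + (5**3 - 51)**2/8 = -4 + (125 - 51)**2/8 = -4 + (1/8)*74**2 = -4 + (1/8)*5476 = -4 + 1369/2 = 1361/2 ≈ 680.50)
m(-185, 196) - R = (213 + 196) - 1*1361/2 = 409 - 1361/2 = -543/2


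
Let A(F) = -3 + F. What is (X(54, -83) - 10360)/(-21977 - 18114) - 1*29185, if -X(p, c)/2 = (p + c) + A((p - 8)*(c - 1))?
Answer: -1170053267/40091 ≈ -29185.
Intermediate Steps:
X(p, c) = 6 - 2*c - 2*p - 2*(-1 + c)*(-8 + p) (X(p, c) = -2*((p + c) + (-3 + (p - 8)*(c - 1))) = -2*((c + p) + (-3 + (-8 + p)*(-1 + c))) = -2*((c + p) + (-3 + (-1 + c)*(-8 + p))) = -2*(-3 + c + p + (-1 + c)*(-8 + p)) = 6 - 2*c - 2*p - 2*(-1 + c)*(-8 + p))
(X(54, -83) - 10360)/(-21977 - 18114) - 1*29185 = ((-10 + 14*(-83) - 2*(-83)*54) - 10360)/(-21977 - 18114) - 1*29185 = ((-10 - 1162 + 8964) - 10360)/(-40091) - 29185 = (7792 - 10360)*(-1/40091) - 29185 = -2568*(-1/40091) - 29185 = 2568/40091 - 29185 = -1170053267/40091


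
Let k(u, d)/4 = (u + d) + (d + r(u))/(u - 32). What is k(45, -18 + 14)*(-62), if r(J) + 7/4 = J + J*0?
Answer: -141918/13 ≈ -10917.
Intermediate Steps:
r(J) = -7/4 + J (r(J) = -7/4 + (J + J*0) = -7/4 + (J + 0) = -7/4 + J)
k(u, d) = 4*d + 4*u + 4*(-7/4 + d + u)/(-32 + u) (k(u, d) = 4*((u + d) + (d + (-7/4 + u))/(u - 32)) = 4*((d + u) + (-7/4 + d + u)/(-32 + u)) = 4*(d + u + (-7/4 + d + u)/(-32 + u)) = 4*d + 4*u + 4*(-7/4 + d + u)/(-32 + u))
k(45, -18 + 14)*(-62) = ((-7 - 124*(-18 + 14) - 124*45 + 4*45**2 + 4*(-18 + 14)*45)/(-32 + 45))*(-62) = ((-7 - 124*(-4) - 5580 + 4*2025 + 4*(-4)*45)/13)*(-62) = ((-7 + 496 - 5580 + 8100 - 720)/13)*(-62) = ((1/13)*2289)*(-62) = (2289/13)*(-62) = -141918/13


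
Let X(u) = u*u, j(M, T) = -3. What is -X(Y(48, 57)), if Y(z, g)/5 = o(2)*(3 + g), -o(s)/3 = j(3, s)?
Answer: -7290000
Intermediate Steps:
o(s) = 9 (o(s) = -3*(-3) = 9)
Y(z, g) = 135 + 45*g (Y(z, g) = 5*(9*(3 + g)) = 5*(27 + 9*g) = 135 + 45*g)
X(u) = u²
-X(Y(48, 57)) = -(135 + 45*57)² = -(135 + 2565)² = -1*2700² = -1*7290000 = -7290000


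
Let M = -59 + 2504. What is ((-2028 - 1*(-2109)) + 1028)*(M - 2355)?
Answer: 99810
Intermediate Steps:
M = 2445
((-2028 - 1*(-2109)) + 1028)*(M - 2355) = ((-2028 - 1*(-2109)) + 1028)*(2445 - 2355) = ((-2028 + 2109) + 1028)*90 = (81 + 1028)*90 = 1109*90 = 99810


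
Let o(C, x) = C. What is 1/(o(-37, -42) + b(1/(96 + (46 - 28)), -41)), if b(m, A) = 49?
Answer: 1/12 ≈ 0.083333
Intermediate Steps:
1/(o(-37, -42) + b(1/(96 + (46 - 28)), -41)) = 1/(-37 + 49) = 1/12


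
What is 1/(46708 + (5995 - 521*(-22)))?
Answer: 1/64165 ≈ 1.5585e-5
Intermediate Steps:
1/(46708 + (5995 - 521*(-22))) = 1/(46708 + (5995 - 1*(-11462))) = 1/(46708 + (5995 + 11462)) = 1/(46708 + 17457) = 1/64165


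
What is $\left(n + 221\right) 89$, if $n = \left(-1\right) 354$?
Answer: $-11837$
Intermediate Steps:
$n = -354$
$\left(n + 221\right) 89 = \left(-354 + 221\right) 89 = \left(-133\right) 89 = -11837$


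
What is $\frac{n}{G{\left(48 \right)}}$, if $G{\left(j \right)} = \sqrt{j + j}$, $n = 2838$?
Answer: $\frac{473 \sqrt{6}}{4} \approx 289.65$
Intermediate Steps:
$G{\left(j \right)} = \sqrt{2} \sqrt{j}$ ($G{\left(j \right)} = \sqrt{2 j} = \sqrt{2} \sqrt{j}$)
$\frac{n}{G{\left(48 \right)}} = \frac{2838}{\sqrt{2} \sqrt{48}} = \frac{2838}{\sqrt{2} \cdot 4 \sqrt{3}} = \frac{2838}{4 \sqrt{6}} = 2838 \frac{\sqrt{6}}{24} = \frac{473 \sqrt{6}}{4}$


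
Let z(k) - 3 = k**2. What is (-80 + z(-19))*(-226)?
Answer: -64184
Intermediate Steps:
z(k) = 3 + k**2
(-80 + z(-19))*(-226) = (-80 + (3 + (-19)**2))*(-226) = (-80 + (3 + 361))*(-226) = (-80 + 364)*(-226) = 284*(-226) = -64184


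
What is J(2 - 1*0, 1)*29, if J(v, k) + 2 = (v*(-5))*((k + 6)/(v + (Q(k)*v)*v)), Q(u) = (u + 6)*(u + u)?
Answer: -93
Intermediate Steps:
Q(u) = 2*u*(6 + u) (Q(u) = (6 + u)*(2*u) = 2*u*(6 + u))
J(v, k) = -2 - 5*v*(6 + k)/(v + 2*k*v**2*(6 + k)) (J(v, k) = -2 + (v*(-5))*((k + 6)/(v + ((2*k*(6 + k))*v)*v)) = -2 + (-5*v)*((6 + k)/(v + (2*k*v*(6 + k))*v)) = -2 + (-5*v)*((6 + k)/(v + 2*k*v**2*(6 + k))) = -2 - 5*v*(6 + k)/(v + 2*k*v**2*(6 + k)))
J(2 - 1*0, 1)*29 = ((-32 - 5*1 - 4*1*(2 - 1*0)*(6 + 1))/(1 + 2*1*(2 - 1*0)*(6 + 1)))*29 = ((-32 - 5 - 4*1*(2 + 0)*7)/(1 + 2*1*(2 + 0)*7))*29 = ((-32 - 5 - 4*1*2*7)/(1 + 2*1*2*7))*29 = ((-32 - 5 - 56)/(1 + 28))*29 = (-93/29)*29 = ((1/29)*(-93))*29 = -93/29*29 = -93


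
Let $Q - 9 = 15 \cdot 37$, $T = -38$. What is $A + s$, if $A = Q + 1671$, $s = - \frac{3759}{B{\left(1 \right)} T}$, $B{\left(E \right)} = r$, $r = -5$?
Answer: $\frac{420891}{190} \approx 2215.2$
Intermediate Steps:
$Q = 564$ ($Q = 9 + 15 \cdot 37 = 9 + 555 = 564$)
$B{\left(E \right)} = -5$
$s = - \frac{3759}{190}$ ($s = - \frac{3759}{\left(-5\right) \left(-38\right)} = - \frac{3759}{190} \approx -19.784$)
$A = 2235$ ($A = 564 + 1671 = 2235$)
$A + s = 2235 - \frac{3759}{190} = \frac{420891}{190}$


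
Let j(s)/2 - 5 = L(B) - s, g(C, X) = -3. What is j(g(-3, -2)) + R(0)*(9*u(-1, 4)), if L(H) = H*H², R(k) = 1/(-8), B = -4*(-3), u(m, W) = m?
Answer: 27785/8 ≈ 3473.1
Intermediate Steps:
B = 12
R(k) = -⅛
L(H) = H³
j(s) = 3466 - 2*s (j(s) = 10 + 2*(12³ - s) = 10 + 2*(1728 - s) = 10 + (3456 - 2*s) = 3466 - 2*s)
j(g(-3, -2)) + R(0)*(9*u(-1, 4)) = (3466 - 2*(-3)) - 9*(-1)/8 = (3466 + 6) - ⅛*(-9) = 3472 + 9/8 = 27785/8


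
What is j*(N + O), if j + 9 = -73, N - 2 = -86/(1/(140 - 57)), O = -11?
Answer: 586054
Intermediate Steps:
N = -7136 (N = 2 - 86/(1/(140 - 57)) = 2 - 86/(1/83) = 2 - 86/1/83 = 2 - 86*83 = 2 - 7138 = -7136)
j = -82 (j = -9 - 73 = -82)
j*(N + O) = -82*(-7136 - 11) = -82*(-7147) = 586054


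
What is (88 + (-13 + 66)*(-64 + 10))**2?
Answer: 7695076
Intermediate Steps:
(88 + (-13 + 66)*(-64 + 10))**2 = (88 + 53*(-54))**2 = (88 - 2862)**2 = (-2774)**2 = 7695076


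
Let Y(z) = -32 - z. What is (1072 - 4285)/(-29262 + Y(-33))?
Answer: 3213/29261 ≈ 0.10980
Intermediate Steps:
(1072 - 4285)/(-29262 + Y(-33)) = (1072 - 4285)/(-29262 + (-32 - 1*(-33))) = -3213/(-29262 + (-32 + 33)) = -3213/(-29262 + 1) = -3213/(-29261) = -3213*(-1/29261) = 3213/29261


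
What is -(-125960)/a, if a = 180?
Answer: 6298/9 ≈ 699.78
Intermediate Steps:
-(-125960)/a = -(-125960)/180 = -376*(-67/36) = 6298/9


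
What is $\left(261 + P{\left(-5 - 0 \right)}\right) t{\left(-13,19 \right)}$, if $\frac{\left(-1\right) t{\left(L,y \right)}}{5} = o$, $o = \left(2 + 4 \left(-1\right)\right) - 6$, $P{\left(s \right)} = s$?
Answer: $10240$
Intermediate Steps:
$o = -8$ ($o = \left(2 - 4\right) - 6 = -2 - 6 = -8$)
$t{\left(L,y \right)} = 40$ ($t{\left(L,y \right)} = \left(-5\right) \left(-8\right) = 40$)
$\left(261 + P{\left(-5 - 0 \right)}\right) t{\left(-13,19 \right)} = \left(261 - 5\right) 40 = 256 \cdot 40 = 10240$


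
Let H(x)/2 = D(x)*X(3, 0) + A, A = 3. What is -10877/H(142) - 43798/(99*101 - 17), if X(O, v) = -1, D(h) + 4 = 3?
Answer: -54462299/39928 ≈ -1364.0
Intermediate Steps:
D(h) = -1 (D(h) = -4 + 3 = -1)
H(x) = 8 (H(x) = 2*(-1*(-1) + 3) = 2*(1 + 3) = 2*4 = 8)
-10877/H(142) - 43798/(99*101 - 17) = -10877/8 - 43798/(99*101 - 17) = -10877*⅛ - 43798/(9999 - 17) = -10877/8 - 43798/9982 = -10877/8 - 43798*1/9982 = -10877/8 - 21899/4991 = -54462299/39928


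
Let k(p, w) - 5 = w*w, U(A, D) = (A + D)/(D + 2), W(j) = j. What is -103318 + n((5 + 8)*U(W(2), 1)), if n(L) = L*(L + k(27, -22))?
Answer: -96792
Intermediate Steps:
U(A, D) = (A + D)/(2 + D)
k(p, w) = 5 + w² (k(p, w) = 5 + w*w = 5 + w²)
n(L) = L*(489 + L) (n(L) = L*(L + (5 + (-22)²)) = L*(L + (5 + 484)) = L*(L + 489) = L*(489 + L))
-103318 + n((5 + 8)*U(W(2), 1)) = -103318 + ((5 + 8)*((2 + 1)/(2 + 1)))*(489 + (5 + 8)*((2 + 1)/(2 + 1))) = -103318 + (13*(3/3))*(489 + 13*(3/3)) = -103318 + (13*((⅓)*3))*(489 + 13*((⅓)*3)) = -103318 + (13*1)*(489 + 13*1) = -103318 + 13*(489 + 13) = -103318 + 13*502 = -103318 + 6526 = -96792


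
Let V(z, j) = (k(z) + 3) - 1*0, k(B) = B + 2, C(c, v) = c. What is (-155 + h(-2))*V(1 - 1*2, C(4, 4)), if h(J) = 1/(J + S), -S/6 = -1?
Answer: -619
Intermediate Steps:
S = 6 (S = -6*(-1) = 6)
h(J) = 1/(6 + J) (h(J) = 1/(J + 6) = 1/(6 + J))
k(B) = 2 + B
V(z, j) = 5 + z (V(z, j) = ((2 + z) + 3) - 1*0 = (5 + z) + 0 = 5 + z)
(-155 + h(-2))*V(1 - 1*2, C(4, 4)) = (-155 + 1/(6 - 2))*(5 + (1 - 1*2)) = (-155 + 1/4)*(5 + (1 - 2)) = (-155 + 1/4)*(5 - 1) = -619/4*4 = -619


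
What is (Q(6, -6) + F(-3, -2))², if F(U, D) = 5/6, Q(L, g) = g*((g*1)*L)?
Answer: 1692601/36 ≈ 47017.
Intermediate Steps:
Q(L, g) = L*g² (Q(L, g) = g*(g*L) = g*(L*g) = L*g²)
F(U, D) = ⅚ (F(U, D) = 5*(⅙) = ⅚)
(Q(6, -6) + F(-3, -2))² = (6*(-6)² + ⅚)² = (6*36 + ⅚)² = (216 + ⅚)² = (1301/6)² = 1692601/36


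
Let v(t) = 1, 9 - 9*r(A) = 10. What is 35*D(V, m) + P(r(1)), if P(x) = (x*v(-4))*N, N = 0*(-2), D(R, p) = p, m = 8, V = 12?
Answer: 280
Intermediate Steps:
r(A) = -1/9 (r(A) = 1 - 1/9*10 = 1 - 10/9 = -1/9)
N = 0
P(x) = 0 (P(x) = (x*1)*0 = x*0 = 0)
35*D(V, m) + P(r(1)) = 35*8 + 0 = 280 + 0 = 280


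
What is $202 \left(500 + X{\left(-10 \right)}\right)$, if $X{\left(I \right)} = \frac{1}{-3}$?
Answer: $\frac{302798}{3} \approx 1.0093 \cdot 10^{5}$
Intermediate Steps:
$X{\left(I \right)} = - \frac{1}{3}$
$202 \left(500 + X{\left(-10 \right)}\right) = 202 \left(500 - \frac{1}{3}\right) = 202 \cdot \frac{1499}{3} = \frac{302798}{3}$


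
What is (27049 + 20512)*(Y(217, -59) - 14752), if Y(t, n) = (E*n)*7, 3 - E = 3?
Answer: -701619872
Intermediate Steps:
E = 0 (E = 3 - 1*3 = 3 - 3 = 0)
Y(t, n) = 0 (Y(t, n) = (0*n)*7 = 0*7 = 0)
(27049 + 20512)*(Y(217, -59) - 14752) = (27049 + 20512)*(0 - 14752) = 47561*(-14752) = -701619872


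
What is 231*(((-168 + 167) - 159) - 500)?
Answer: -152460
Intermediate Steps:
231*(((-168 + 167) - 159) - 500) = 231*((-1 - 159) - 500) = 231*(-160 - 500) = 231*(-660) = -152460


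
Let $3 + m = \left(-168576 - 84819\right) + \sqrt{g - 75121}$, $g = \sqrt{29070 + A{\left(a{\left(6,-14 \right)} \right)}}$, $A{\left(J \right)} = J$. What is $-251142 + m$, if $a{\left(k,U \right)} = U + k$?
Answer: $-504540 + i \sqrt{75121 - \sqrt{29062}} \approx -5.0454 \cdot 10^{5} + 273.77 i$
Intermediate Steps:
$g = \sqrt{29062}$ ($g = \sqrt{29070 + \left(-14 + 6\right)} = \sqrt{29070 - 8} = \sqrt{29062} \approx 170.48$)
$m = -253398 + \sqrt{-75121 + \sqrt{29062}}$ ($m = -3 + \left(\left(-168576 - 84819\right) + \sqrt{\sqrt{29062} - 75121}\right) = -3 + \left(\left(-168576 - 84819\right) + \sqrt{-75121 + \sqrt{29062}}\right) = -3 - \left(253395 - \sqrt{-75121 + \sqrt{29062}}\right) = -253398 + \sqrt{-75121 + \sqrt{29062}} \approx -2.534 \cdot 10^{5} + 273.77 i$)
$-251142 + m = -251142 - \left(253398 - i \sqrt{75121 - \sqrt{29062}}\right) = -504540 + i \sqrt{75121 - \sqrt{29062}}$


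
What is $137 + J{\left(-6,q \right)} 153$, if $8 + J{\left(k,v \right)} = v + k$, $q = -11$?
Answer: $-3688$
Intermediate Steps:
$J{\left(k,v \right)} = -8 + k + v$ ($J{\left(k,v \right)} = -8 + \left(v + k\right) = -8 + \left(k + v\right) = -8 + k + v$)
$137 + J{\left(-6,q \right)} 153 = 137 + \left(-8 - 6 - 11\right) 153 = 137 - 3825 = -3688$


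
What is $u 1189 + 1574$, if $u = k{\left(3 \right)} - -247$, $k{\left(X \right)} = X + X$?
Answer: $302391$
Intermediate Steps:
$k{\left(X \right)} = 2 X$
$u = 253$ ($u = 2 \cdot 3 - -247 = 6 + 247 = 253$)
$u 1189 + 1574 = 253 \cdot 1189 + 1574 = 300817 + 1574 = 302391$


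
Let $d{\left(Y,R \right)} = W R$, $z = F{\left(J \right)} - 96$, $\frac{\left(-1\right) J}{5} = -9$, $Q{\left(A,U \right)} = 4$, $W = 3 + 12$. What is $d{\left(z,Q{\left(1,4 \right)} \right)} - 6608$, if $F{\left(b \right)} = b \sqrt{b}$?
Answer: $-6548$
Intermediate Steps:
$W = 15$
$J = 45$ ($J = \left(-5\right) \left(-9\right) = 45$)
$F{\left(b \right)} = b^{\frac{3}{2}}$
$z = -96 + 135 \sqrt{5}$ ($z = 45^{\frac{3}{2}} - 96 = 135 \sqrt{5} - 96 = -96 + 135 \sqrt{5} \approx 205.87$)
$d{\left(Y,R \right)} = 15 R$
$d{\left(z,Q{\left(1,4 \right)} \right)} - 6608 = 15 \cdot 4 - 6608 = 60 - 6608 = -6548$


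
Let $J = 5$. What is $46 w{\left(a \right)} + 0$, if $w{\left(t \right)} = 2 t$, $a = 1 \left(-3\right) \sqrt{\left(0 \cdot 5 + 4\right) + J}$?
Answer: $-828$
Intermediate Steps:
$a = -9$ ($a = 1 \left(-3\right) \sqrt{\left(0 \cdot 5 + 4\right) + 5} = - 3 \sqrt{\left(0 + 4\right) + 5} = - 3 \sqrt{4 + 5} = - 3 \sqrt{9} = \left(-3\right) 3 = -9$)
$46 w{\left(a \right)} + 0 = 46 \cdot 2 \left(-9\right) + 0 = 46 \left(-18\right) + 0 = -828 + 0 = -828$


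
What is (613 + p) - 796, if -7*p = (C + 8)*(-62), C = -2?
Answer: -909/7 ≈ -129.86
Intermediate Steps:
p = 372/7 (p = -(-2 + 8)*(-62)/7 = -6*(-62)/7 = -⅐*(-372) = 372/7 ≈ 53.143)
(613 + p) - 796 = (613 + 372/7) - 796 = 4663/7 - 796 = -909/7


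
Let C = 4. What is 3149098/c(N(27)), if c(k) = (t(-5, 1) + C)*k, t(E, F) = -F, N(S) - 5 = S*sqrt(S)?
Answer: -7872745/29487 + 42512823*sqrt(3)/9829 ≈ 7224.6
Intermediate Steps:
N(S) = 5 + S**(3/2) (N(S) = 5 + S*sqrt(S) = 5 + S**(3/2))
c(k) = 3*k (c(k) = (-1*1 + 4)*k = (-1 + 4)*k = 3*k)
3149098/c(N(27)) = 3149098/((3*(5 + 27**(3/2)))) = 3149098/((3*(5 + 81*sqrt(3)))) = 3149098/(15 + 243*sqrt(3))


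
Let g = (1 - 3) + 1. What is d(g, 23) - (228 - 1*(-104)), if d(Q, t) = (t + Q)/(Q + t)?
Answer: -331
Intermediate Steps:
g = -1 (g = -2 + 1 = -1)
d(Q, t) = 1 (d(Q, t) = (Q + t)/(Q + t) = 1)
d(g, 23) - (228 - 1*(-104)) = 1 - (228 - 1*(-104)) = 1 - (228 + 104) = 1 - 1*332 = 1 - 332 = -331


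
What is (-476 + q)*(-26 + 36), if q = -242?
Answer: -7180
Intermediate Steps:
(-476 + q)*(-26 + 36) = (-476 - 242)*(-26 + 36) = -718*10 = -7180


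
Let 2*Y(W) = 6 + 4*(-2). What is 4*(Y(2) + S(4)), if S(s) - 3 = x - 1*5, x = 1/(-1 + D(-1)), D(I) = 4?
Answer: -32/3 ≈ -10.667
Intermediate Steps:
Y(W) = -1 (Y(W) = (6 + 4*(-2))/2 = (6 - 8)/2 = (1/2)*(-2) = -1)
x = 1/3 (x = 1/(-1 + 4) = 1/3 ≈ 0.33333)
S(s) = -5/3 (S(s) = 3 + (1/3 - 1*5) = 3 + (1/3 - 5) = 3 - 14/3 = -5/3)
4*(Y(2) + S(4)) = 4*(-1 - 5/3) = 4*(-8/3) = -32/3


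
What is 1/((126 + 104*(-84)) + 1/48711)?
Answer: -48711/419401709 ≈ -0.00011614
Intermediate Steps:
1/((126 + 104*(-84)) + 1/48711) = 1/((126 - 8736) + 1/48711) = 1/(-8610 + 1/48711) = 1/(-419401709/48711) = -48711/419401709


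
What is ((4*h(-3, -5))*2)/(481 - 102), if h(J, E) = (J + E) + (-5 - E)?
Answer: -64/379 ≈ -0.16887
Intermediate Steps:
h(J, E) = -5 + J (h(J, E) = (E + J) + (-5 - E) = -5 + J)
((4*h(-3, -5))*2)/(481 - 102) = ((4*(-5 - 3))*2)/(481 - 102) = ((4*(-8))*2)/379 = -32*2*(1/379) = -64*1/379 = -64/379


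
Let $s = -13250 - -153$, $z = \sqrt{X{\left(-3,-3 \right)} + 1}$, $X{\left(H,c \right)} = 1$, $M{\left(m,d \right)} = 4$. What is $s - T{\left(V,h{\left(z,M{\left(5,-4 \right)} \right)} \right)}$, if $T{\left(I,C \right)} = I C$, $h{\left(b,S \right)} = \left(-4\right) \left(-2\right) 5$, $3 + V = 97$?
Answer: $-16857$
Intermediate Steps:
$V = 94$ ($V = -3 + 97 = 94$)
$z = \sqrt{2}$ ($z = \sqrt{1 + 1} = \sqrt{2} \approx 1.4142$)
$h{\left(b,S \right)} = 40$ ($h{\left(b,S \right)} = 8 \cdot 5 = 40$)
$T{\left(I,C \right)} = C I$
$s = -13097$ ($s = -13250 + 153 = -13097$)
$s - T{\left(V,h{\left(z,M{\left(5,-4 \right)} \right)} \right)} = -13097 - 40 \cdot 94 = -13097 - 3760 = -16857$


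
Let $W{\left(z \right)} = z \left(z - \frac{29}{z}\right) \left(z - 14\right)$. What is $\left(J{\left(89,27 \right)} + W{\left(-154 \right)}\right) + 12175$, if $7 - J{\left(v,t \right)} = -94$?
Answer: $-3967140$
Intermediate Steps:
$J{\left(v,t \right)} = 101$ ($J{\left(v,t \right)} = 7 - -94 = 7 + 94 = 101$)
$W{\left(z \right)} = z \left(-14 + z\right) \left(z - \frac{29}{z}\right)$ ($W{\left(z \right)} = z \left(z - \frac{29}{z}\right) \left(-14 + z\right) = z \left(-14 + z\right) \left(z - \frac{29}{z}\right)$)
$\left(J{\left(89,27 \right)} + W{\left(-154 \right)}\right) + 12175 = \left(101 + \left(406 + \left(-154\right)^{3} - -4466 - 14 \left(-154\right)^{2}\right)\right) + 12175 = \left(101 + \left(406 - 3652264 + 4466 - 332024\right)\right) + 12175 = \left(101 - 3979416\right) + 12175 = -3979315 + 12175 = -3967140$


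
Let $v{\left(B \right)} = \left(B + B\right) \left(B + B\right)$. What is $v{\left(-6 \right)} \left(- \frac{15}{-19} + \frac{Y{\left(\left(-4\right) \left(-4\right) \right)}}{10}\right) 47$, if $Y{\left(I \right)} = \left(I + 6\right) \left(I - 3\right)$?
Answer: $\frac{18896256}{95} \approx 1.9891 \cdot 10^{5}$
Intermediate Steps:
$Y{\left(I \right)} = \left(-3 + I\right) \left(6 + I\right)$ ($Y{\left(I \right)} = \left(6 + I\right) \left(-3 + I\right) = \left(-3 + I\right) \left(6 + I\right)$)
$v{\left(B \right)} = 4 B^{2}$ ($v{\left(B \right)} = 2 B 2 B = 4 B^{2}$)
$v{\left(-6 \right)} \left(- \frac{15}{-19} + \frac{Y{\left(\left(-4\right) \left(-4\right) \right)}}{10}\right) 47 = 4 \left(-6\right)^{2} \left(- \frac{15}{-19} + \frac{-18 + \left(\left(-4\right) \left(-4\right)\right)^{2} + 3 \left(\left(-4\right) \left(-4\right)\right)}{10}\right) 47 = 4 \cdot 36 \left(\left(-15\right) \left(- \frac{1}{19}\right) + \left(-18 + 16^{2} + 3 \cdot 16\right) \frac{1}{10}\right) 47 = 144 \left(\frac{15}{19} + \left(-18 + 256 + 48\right) \frac{1}{10}\right) 47 = 144 \left(\frac{15}{19} + 286 \cdot \frac{1}{10}\right) 47 = 144 \left(\frac{15}{19} + \frac{143}{5}\right) 47 = 144 \cdot \frac{2792}{95} \cdot 47 = \frac{402048}{95} \cdot 47 = \frac{18896256}{95}$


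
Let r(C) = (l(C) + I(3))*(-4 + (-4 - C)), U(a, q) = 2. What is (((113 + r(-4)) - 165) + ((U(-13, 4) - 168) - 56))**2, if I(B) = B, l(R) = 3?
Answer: 88804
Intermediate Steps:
r(C) = -48 - 6*C (r(C) = (3 + 3)*(-4 + (-4 - C)) = 6*(-8 - C) = -48 - 6*C)
(((113 + r(-4)) - 165) + ((U(-13, 4) - 168) - 56))**2 = (((113 + (-48 - 6*(-4))) - 165) + ((2 - 168) - 56))**2 = (((113 + (-48 + 24)) - 165) + (-166 - 56))**2 = (((113 - 24) - 165) - 222)**2 = ((89 - 165) - 222)**2 = (-76 - 222)**2 = (-298)**2 = 88804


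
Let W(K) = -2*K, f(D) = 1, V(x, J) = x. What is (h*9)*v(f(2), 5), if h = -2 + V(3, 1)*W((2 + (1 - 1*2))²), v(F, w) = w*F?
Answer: -360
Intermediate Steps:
v(F, w) = F*w
h = -8 (h = -2 + 3*(-2*(2 + (1 - 1*2))²) = -2 + 3*(-2*(2 + (1 - 2))²) = -2 + 3*(-2*(2 - 1)²) = -2 + 3*(-2*1²) = -2 + 3*(-2*1) = -2 + 3*(-2) = -2 - 6 = -8)
(h*9)*v(f(2), 5) = (-8*9)*(1*5) = -72*5 = -360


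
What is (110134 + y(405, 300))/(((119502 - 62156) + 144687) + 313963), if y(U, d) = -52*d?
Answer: 47267/257998 ≈ 0.18321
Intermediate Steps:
(110134 + y(405, 300))/(((119502 - 62156) + 144687) + 313963) = (110134 - 52*300)/(((119502 - 62156) + 144687) + 313963) = (110134 - 15600)/((57346 + 144687) + 313963) = 94534/(202033 + 313963) = 94534/515996 = 94534*(1/515996) = 47267/257998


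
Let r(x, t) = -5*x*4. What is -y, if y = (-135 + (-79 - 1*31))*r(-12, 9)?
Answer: 58800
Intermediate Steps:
r(x, t) = -20*x
y = -58800 (y = (-135 + (-79 - 1*31))*(-20*(-12)) = (-135 + (-79 - 31))*240 = (-135 - 110)*240 = -245*240 = -58800)
-y = -1*(-58800) = 58800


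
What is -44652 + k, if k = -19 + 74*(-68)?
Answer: -49703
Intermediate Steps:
k = -5051 (k = -19 - 5032 = -5051)
-44652 + k = -44652 - 5051 = -49703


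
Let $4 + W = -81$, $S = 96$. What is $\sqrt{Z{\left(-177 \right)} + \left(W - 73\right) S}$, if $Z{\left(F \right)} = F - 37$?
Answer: $i \sqrt{15382} \approx 124.02 i$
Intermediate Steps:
$W = -85$ ($W = -4 - 81 = -85$)
$Z{\left(F \right)} = -37 + F$
$\sqrt{Z{\left(-177 \right)} + \left(W - 73\right) S} = \sqrt{\left(-37 - 177\right) + \left(-85 - 73\right) 96} = \sqrt{-214 - 15168} = \sqrt{-15382} = i \sqrt{15382}$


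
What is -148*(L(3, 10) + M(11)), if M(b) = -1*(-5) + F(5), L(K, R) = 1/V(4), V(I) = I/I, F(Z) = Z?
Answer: -1628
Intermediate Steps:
V(I) = 1
L(K, R) = 1 (L(K, R) = 1/1 = 1)
M(b) = 10 (M(b) = -1*(-5) + 5 = 5 + 5 = 10)
-148*(L(3, 10) + M(11)) = -148*(1 + 10) = -148*11 = -1628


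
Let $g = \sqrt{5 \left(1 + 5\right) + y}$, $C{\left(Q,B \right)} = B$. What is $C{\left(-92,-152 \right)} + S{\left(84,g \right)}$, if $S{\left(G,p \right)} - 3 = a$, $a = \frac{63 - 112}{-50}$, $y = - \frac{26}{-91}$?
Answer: $- \frac{7401}{50} \approx -148.02$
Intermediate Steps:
$y = \frac{2}{7}$ ($y = \left(-26\right) \left(- \frac{1}{91}\right) = \frac{2}{7} \approx 0.28571$)
$a = \frac{49}{50}$ ($a = \left(63 - 112\right) \left(- \frac{1}{50}\right) = \left(-49\right) \left(- \frac{1}{50}\right) = \frac{49}{50} \approx 0.98$)
$g = \frac{2 \sqrt{371}}{7}$ ($g = \sqrt{5 \left(1 + 5\right) + \frac{2}{7}} = \sqrt{5 \cdot 6 + \frac{2}{7}} = \sqrt{30 + \frac{2}{7}} = \sqrt{\frac{212}{7}} = \frac{2 \sqrt{371}}{7} \approx 5.5032$)
$S{\left(G,p \right)} = \frac{199}{50}$ ($S{\left(G,p \right)} = 3 + \frac{49}{50} = \frac{199}{50}$)
$C{\left(-92,-152 \right)} + S{\left(84,g \right)} = -152 + \frac{199}{50} = - \frac{7401}{50}$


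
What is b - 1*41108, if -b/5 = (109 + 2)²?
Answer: -102713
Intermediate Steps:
b = -61605 (b = -5*(109 + 2)² = -5*111² = -5*12321 = -61605)
b - 1*41108 = -61605 - 1*41108 = -61605 - 41108 = -102713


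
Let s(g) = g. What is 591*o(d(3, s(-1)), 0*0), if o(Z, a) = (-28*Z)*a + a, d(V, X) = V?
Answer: 0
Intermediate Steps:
o(Z, a) = a - 28*Z*a (o(Z, a) = -28*Z*a + a = a - 28*Z*a)
591*o(d(3, s(-1)), 0*0) = 591*((0*0)*(1 - 28*3)) = 591*(0*(1 - 84)) = 591*(0*(-83)) = 591*0 = 0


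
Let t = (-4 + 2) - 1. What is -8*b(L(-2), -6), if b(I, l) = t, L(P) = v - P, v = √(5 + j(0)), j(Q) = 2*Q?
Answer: 24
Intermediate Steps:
v = √5 (v = √(5 + 2*0) = √(5 + 0) = √5 ≈ 2.2361)
t = -3 (t = -2 - 1 = -3)
L(P) = √5 - P
b(I, l) = -3
-8*b(L(-2), -6) = -8*(-3) = 24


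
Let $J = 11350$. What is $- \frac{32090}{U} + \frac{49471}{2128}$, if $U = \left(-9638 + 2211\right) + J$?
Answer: $\frac{125787213}{8348144} \approx 15.068$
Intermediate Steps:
$U = 3923$ ($U = \left(-9638 + 2211\right) + 11350 = -7427 + 11350 = 3923$)
$- \frac{32090}{U} + \frac{49471}{2128} = - \frac{32090}{3923} + \frac{49471}{2128} = \frac{125787213}{8348144}$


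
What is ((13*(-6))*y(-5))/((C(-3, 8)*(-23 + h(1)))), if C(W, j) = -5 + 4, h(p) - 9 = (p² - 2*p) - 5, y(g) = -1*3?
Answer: 117/10 ≈ 11.700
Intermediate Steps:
y(g) = -3
h(p) = 4 + p² - 2*p (h(p) = 9 + ((p² - 2*p) - 5) = 9 + (-5 + p² - 2*p) = 4 + p² - 2*p)
C(W, j) = -1
((13*(-6))*y(-5))/((C(-3, 8)*(-23 + h(1)))) = ((13*(-6))*(-3))/((-(-23 + (4 + 1² - 2*1)))) = (-78*(-3))/((-(-23 + (4 + 1 - 2)))) = 234/((-(-23 + 3))) = 234/((-1*(-20))) = 234/20 = 234*(1/20) = 117/10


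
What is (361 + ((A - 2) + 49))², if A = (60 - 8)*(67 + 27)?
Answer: 28047616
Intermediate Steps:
A = 4888 (A = 52*94 = 4888)
(361 + ((A - 2) + 49))² = (361 + ((4888 - 2) + 49))² = (361 + (4886 + 49))² = (361 + 4935)² = 5296² = 28047616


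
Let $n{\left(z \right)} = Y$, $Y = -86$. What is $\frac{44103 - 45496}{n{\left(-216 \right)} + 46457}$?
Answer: $- \frac{1393}{46371} \approx -0.03004$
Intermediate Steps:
$n{\left(z \right)} = -86$
$\frac{44103 - 45496}{n{\left(-216 \right)} + 46457} = \frac{44103 - 45496}{-86 + 46457} = - \frac{1393}{46371}$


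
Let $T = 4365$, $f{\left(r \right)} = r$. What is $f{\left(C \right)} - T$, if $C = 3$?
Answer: $-4362$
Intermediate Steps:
$f{\left(C \right)} - T = 3 - 4365 = -4362$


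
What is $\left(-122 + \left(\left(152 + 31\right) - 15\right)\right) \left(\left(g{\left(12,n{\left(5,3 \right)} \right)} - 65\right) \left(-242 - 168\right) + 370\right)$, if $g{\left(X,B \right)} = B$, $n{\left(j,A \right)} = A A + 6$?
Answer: $960020$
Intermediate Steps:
$n{\left(j,A \right)} = 6 + A^{2}$ ($n{\left(j,A \right)} = A^{2} + 6 = 6 + A^{2}$)
$\left(-122 + \left(\left(152 + 31\right) - 15\right)\right) \left(\left(g{\left(12,n{\left(5,3 \right)} \right)} - 65\right) \left(-242 - 168\right) + 370\right) = \left(-122 + \left(\left(152 + 31\right) - 15\right)\right) \left(\left(\left(6 + 3^{2}\right) - 65\right) \left(-242 - 168\right) + 370\right) = \left(-122 + \left(183 - 15\right)\right) \left(\left(\left(6 + 9\right) - 65\right) \left(-410\right) + 370\right) = \left(-122 + 168\right) \left(\left(15 - 65\right) \left(-410\right) + 370\right) = 46 \left(\left(-50\right) \left(-410\right) + 370\right) = 46 \left(20500 + 370\right) = 46 \cdot 20870 = 960020$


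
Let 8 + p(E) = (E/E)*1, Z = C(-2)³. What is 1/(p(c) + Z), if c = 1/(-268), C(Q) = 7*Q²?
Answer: 1/21945 ≈ 4.5568e-5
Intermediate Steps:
Z = 21952 (Z = (7*(-2)²)³ = (7*4)³ = 28³ = 21952)
c = -1/268 ≈ -0.0037313
p(E) = -7 (p(E) = -8 + (E/E)*1 = -8 + 1*1 = -8 + 1 = -7)
1/(p(c) + Z) = 1/(-7 + 21952) = 1/21945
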